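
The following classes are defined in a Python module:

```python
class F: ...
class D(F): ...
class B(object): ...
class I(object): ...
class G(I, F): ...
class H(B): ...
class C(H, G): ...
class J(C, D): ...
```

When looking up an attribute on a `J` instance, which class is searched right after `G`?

I

L[J] = J + merge(L[C], L[D], [C D])
  take C:  [C H B G I F object] + [D F object] + [C D]
  take H:  [H B G I F object] + [D F object] + [D]
  take B:  [B G I F object] + [D F object] + [D]
  take G:  [G I F object] + [D F object] + [D]
  take I:  [I F object] + [D F object] + [D]
  take D:  [F object] + [D F object] + [D]
  take F:  [F object] + [F object]
  take object:  [object] + [object]
MRO: J C H B G I D F object
G is at position 4; next is I.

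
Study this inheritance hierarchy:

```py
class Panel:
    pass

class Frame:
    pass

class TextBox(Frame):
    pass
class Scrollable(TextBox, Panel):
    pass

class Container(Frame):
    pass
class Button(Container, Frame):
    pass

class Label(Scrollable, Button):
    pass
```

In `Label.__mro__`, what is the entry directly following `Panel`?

object

L[Label] = Label + merge(L[Scrollable], L[Button], [Scrollable Button])
  take Scrollable:  [Scrollable TextBox Frame Panel object] + [Button Container Frame object] + [Scrollable Button]
  take TextBox:  [TextBox Frame Panel object] + [Button Container Frame object] + [Button]
  take Button:  [Frame Panel object] + [Button Container Frame object] + [Button]
  take Container:  [Frame Panel object] + [Container Frame object]
  take Frame:  [Frame Panel object] + [Frame object]
  take Panel:  [Panel object] + [object]
  take object:  [object] + [object]
MRO: Label Scrollable TextBox Button Container Frame Panel object
Panel is at position 6; next is object.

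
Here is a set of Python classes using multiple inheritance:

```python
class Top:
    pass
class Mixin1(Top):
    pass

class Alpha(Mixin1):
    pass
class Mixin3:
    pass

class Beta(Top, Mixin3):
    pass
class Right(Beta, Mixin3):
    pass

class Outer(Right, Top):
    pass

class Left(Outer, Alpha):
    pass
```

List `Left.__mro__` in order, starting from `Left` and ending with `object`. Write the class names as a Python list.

[Left, Outer, Right, Beta, Alpha, Mixin1, Top, Mixin3, object]

L[Left] = Left + merge(L[Outer], L[Alpha], [Outer Alpha])
  take Outer:  [Outer Right Beta Top Mixin3 object] + [Alpha Mixin1 Top object] + [Outer Alpha]
  take Right:  [Right Beta Top Mixin3 object] + [Alpha Mixin1 Top object] + [Alpha]
  take Beta:  [Beta Top Mixin3 object] + [Alpha Mixin1 Top object] + [Alpha]
  take Alpha:  [Top Mixin3 object] + [Alpha Mixin1 Top object] + [Alpha]
  take Mixin1:  [Top Mixin3 object] + [Mixin1 Top object]
  take Top:  [Top Mixin3 object] + [Top object]
  take Mixin3:  [Mixin3 object] + [object]
  take object:  [object] + [object]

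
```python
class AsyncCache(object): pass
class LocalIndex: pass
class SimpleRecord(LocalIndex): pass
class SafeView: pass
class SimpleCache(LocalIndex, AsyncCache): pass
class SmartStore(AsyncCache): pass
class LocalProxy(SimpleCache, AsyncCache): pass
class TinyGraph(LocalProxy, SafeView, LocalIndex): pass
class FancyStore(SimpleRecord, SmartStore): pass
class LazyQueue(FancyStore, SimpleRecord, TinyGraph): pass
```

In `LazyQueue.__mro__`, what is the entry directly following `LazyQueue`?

FancyStore

L[LazyQueue] = LazyQueue + merge(L[FancyStore], L[SimpleRecord], L[TinyGraph], [FancyStore SimpleRecord TinyGraph])
  take FancyStore:  [FancyStore SimpleRecord LocalIndex SmartStore AsyncCache object] + [SimpleRecord LocalIndex object] + [TinyGraph LocalProxy SimpleCache SafeView LocalIndex AsyncCache object] + [FancyStore SimpleRecord TinyGraph]
  take SimpleRecord:  [SimpleRecord LocalIndex SmartStore AsyncCache object] + [SimpleRecord LocalIndex object] + [TinyGraph LocalProxy SimpleCache SafeView LocalIndex AsyncCache object] + [SimpleRecord TinyGraph]
  take TinyGraph:  [LocalIndex SmartStore AsyncCache object] + [LocalIndex object] + [TinyGraph LocalProxy SimpleCache SafeView LocalIndex AsyncCache object] + [TinyGraph]
  take LocalProxy:  [LocalIndex SmartStore AsyncCache object] + [LocalIndex object] + [LocalProxy SimpleCache SafeView LocalIndex AsyncCache object]
  take SimpleCache:  [LocalIndex SmartStore AsyncCache object] + [LocalIndex object] + [SimpleCache SafeView LocalIndex AsyncCache object]
  take SafeView:  [LocalIndex SmartStore AsyncCache object] + [LocalIndex object] + [SafeView LocalIndex AsyncCache object]
  take LocalIndex:  [LocalIndex SmartStore AsyncCache object] + [LocalIndex object] + [LocalIndex AsyncCache object]
  take SmartStore:  [SmartStore AsyncCache object] + [object] + [AsyncCache object]
  take AsyncCache:  [AsyncCache object] + [object] + [AsyncCache object]
  take object:  [object] + [object] + [object]
MRO: LazyQueue FancyStore SimpleRecord TinyGraph LocalProxy SimpleCache SafeView LocalIndex SmartStore AsyncCache object
LazyQueue is at position 0; next is FancyStore.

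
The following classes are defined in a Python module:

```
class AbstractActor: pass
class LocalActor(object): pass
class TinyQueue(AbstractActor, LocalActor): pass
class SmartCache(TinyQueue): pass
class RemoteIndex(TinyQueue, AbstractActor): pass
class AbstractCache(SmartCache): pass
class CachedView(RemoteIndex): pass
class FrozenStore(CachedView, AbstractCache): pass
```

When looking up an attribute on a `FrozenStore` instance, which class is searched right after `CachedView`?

L[FrozenStore] = FrozenStore + merge(L[CachedView], L[AbstractCache], [CachedView AbstractCache])
  take CachedView:  [CachedView RemoteIndex TinyQueue AbstractActor LocalActor object] + [AbstractCache SmartCache TinyQueue AbstractActor LocalActor object] + [CachedView AbstractCache]
  take RemoteIndex:  [RemoteIndex TinyQueue AbstractActor LocalActor object] + [AbstractCache SmartCache TinyQueue AbstractActor LocalActor object] + [AbstractCache]
  take AbstractCache:  [TinyQueue AbstractActor LocalActor object] + [AbstractCache SmartCache TinyQueue AbstractActor LocalActor object] + [AbstractCache]
  take SmartCache:  [TinyQueue AbstractActor LocalActor object] + [SmartCache TinyQueue AbstractActor LocalActor object]
  take TinyQueue:  [TinyQueue AbstractActor LocalActor object] + [TinyQueue AbstractActor LocalActor object]
  take AbstractActor:  [AbstractActor LocalActor object] + [AbstractActor LocalActor object]
  take LocalActor:  [LocalActor object] + [LocalActor object]
  take object:  [object] + [object]
MRO: FrozenStore CachedView RemoteIndex AbstractCache SmartCache TinyQueue AbstractActor LocalActor object
CachedView is at position 1; next is RemoteIndex.

RemoteIndex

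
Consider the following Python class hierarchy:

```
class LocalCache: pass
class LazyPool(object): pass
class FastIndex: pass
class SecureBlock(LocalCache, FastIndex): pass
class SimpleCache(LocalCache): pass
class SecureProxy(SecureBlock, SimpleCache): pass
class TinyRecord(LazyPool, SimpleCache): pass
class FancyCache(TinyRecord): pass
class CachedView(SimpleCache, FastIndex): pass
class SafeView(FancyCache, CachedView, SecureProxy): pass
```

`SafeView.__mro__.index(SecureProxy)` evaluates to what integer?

5

L[SafeView] = SafeView + merge(L[FancyCache], L[CachedView], L[SecureProxy], [FancyCache CachedView SecureProxy])
  take FancyCache:  [FancyCache TinyRecord LazyPool SimpleCache LocalCache object] + [CachedView SimpleCache LocalCache FastIndex object] + [SecureProxy SecureBlock SimpleCache LocalCache FastIndex object] + [FancyCache CachedView SecureProxy]
  take TinyRecord:  [TinyRecord LazyPool SimpleCache LocalCache object] + [CachedView SimpleCache LocalCache FastIndex object] + [SecureProxy SecureBlock SimpleCache LocalCache FastIndex object] + [CachedView SecureProxy]
  take LazyPool:  [LazyPool SimpleCache LocalCache object] + [CachedView SimpleCache LocalCache FastIndex object] + [SecureProxy SecureBlock SimpleCache LocalCache FastIndex object] + [CachedView SecureProxy]
  take CachedView:  [SimpleCache LocalCache object] + [CachedView SimpleCache LocalCache FastIndex object] + [SecureProxy SecureBlock SimpleCache LocalCache FastIndex object] + [CachedView SecureProxy]
  take SecureProxy:  [SimpleCache LocalCache object] + [SimpleCache LocalCache FastIndex object] + [SecureProxy SecureBlock SimpleCache LocalCache FastIndex object] + [SecureProxy]
  take SecureBlock:  [SimpleCache LocalCache object] + [SimpleCache LocalCache FastIndex object] + [SecureBlock SimpleCache LocalCache FastIndex object]
  take SimpleCache:  [SimpleCache LocalCache object] + [SimpleCache LocalCache FastIndex object] + [SimpleCache LocalCache FastIndex object]
  take LocalCache:  [LocalCache object] + [LocalCache FastIndex object] + [LocalCache FastIndex object]
  take FastIndex:  [object] + [FastIndex object] + [FastIndex object]
  take object:  [object] + [object] + [object]
MRO: SafeView FancyCache TinyRecord LazyPool CachedView SecureProxy SecureBlock SimpleCache LocalCache FastIndex object
SecureProxy sits at index 5.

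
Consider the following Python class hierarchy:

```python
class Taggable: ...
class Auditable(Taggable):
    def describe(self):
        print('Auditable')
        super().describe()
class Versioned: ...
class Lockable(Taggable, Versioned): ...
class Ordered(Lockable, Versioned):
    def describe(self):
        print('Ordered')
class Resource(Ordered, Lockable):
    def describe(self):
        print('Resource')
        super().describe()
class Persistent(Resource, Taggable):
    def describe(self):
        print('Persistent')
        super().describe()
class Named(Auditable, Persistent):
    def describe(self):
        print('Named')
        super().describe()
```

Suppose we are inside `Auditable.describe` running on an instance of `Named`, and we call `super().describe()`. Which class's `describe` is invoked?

L[Named] = Named + merge(L[Auditable], L[Persistent], [Auditable Persistent])
  take Auditable:  [Auditable Taggable object] + [Persistent Resource Ordered Lockable Taggable Versioned object] + [Auditable Persistent]
  take Persistent:  [Taggable object] + [Persistent Resource Ordered Lockable Taggable Versioned object] + [Persistent]
  take Resource:  [Taggable object] + [Resource Ordered Lockable Taggable Versioned object]
  take Ordered:  [Taggable object] + [Ordered Lockable Taggable Versioned object]
  take Lockable:  [Taggable object] + [Lockable Taggable Versioned object]
  take Taggable:  [Taggable object] + [Taggable Versioned object]
  take Versioned:  [object] + [Versioned object]
  take object:  [object] + [object]
MRO: Named Auditable Persistent Resource Ordered Lockable Taggable Versioned object
super() in Auditable.describe on a Named instance goes to the class after Auditable in Named's MRO: Persistent.

Persistent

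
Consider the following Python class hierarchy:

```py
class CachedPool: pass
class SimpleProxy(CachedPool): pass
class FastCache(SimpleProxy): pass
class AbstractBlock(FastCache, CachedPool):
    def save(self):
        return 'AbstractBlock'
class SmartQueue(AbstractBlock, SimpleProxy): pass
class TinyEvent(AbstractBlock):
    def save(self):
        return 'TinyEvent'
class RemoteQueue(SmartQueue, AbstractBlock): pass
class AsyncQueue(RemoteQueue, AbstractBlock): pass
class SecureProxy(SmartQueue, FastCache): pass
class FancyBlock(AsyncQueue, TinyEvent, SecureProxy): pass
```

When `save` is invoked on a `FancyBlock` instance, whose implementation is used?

L[FancyBlock] = FancyBlock + merge(L[AsyncQueue], L[TinyEvent], L[SecureProxy], [AsyncQueue TinyEvent SecureProxy])
  take AsyncQueue:  [AsyncQueue RemoteQueue SmartQueue AbstractBlock FastCache SimpleProxy CachedPool object] + [TinyEvent AbstractBlock FastCache SimpleProxy CachedPool object] + [SecureProxy SmartQueue AbstractBlock FastCache SimpleProxy CachedPool object] + [AsyncQueue TinyEvent SecureProxy]
  take RemoteQueue:  [RemoteQueue SmartQueue AbstractBlock FastCache SimpleProxy CachedPool object] + [TinyEvent AbstractBlock FastCache SimpleProxy CachedPool object] + [SecureProxy SmartQueue AbstractBlock FastCache SimpleProxy CachedPool object] + [TinyEvent SecureProxy]
  take TinyEvent:  [SmartQueue AbstractBlock FastCache SimpleProxy CachedPool object] + [TinyEvent AbstractBlock FastCache SimpleProxy CachedPool object] + [SecureProxy SmartQueue AbstractBlock FastCache SimpleProxy CachedPool object] + [TinyEvent SecureProxy]
  take SecureProxy:  [SmartQueue AbstractBlock FastCache SimpleProxy CachedPool object] + [AbstractBlock FastCache SimpleProxy CachedPool object] + [SecureProxy SmartQueue AbstractBlock FastCache SimpleProxy CachedPool object] + [SecureProxy]
  take SmartQueue:  [SmartQueue AbstractBlock FastCache SimpleProxy CachedPool object] + [AbstractBlock FastCache SimpleProxy CachedPool object] + [SmartQueue AbstractBlock FastCache SimpleProxy CachedPool object]
  take AbstractBlock:  [AbstractBlock FastCache SimpleProxy CachedPool object] + [AbstractBlock FastCache SimpleProxy CachedPool object] + [AbstractBlock FastCache SimpleProxy CachedPool object]
  take FastCache:  [FastCache SimpleProxy CachedPool object] + [FastCache SimpleProxy CachedPool object] + [FastCache SimpleProxy CachedPool object]
  take SimpleProxy:  [SimpleProxy CachedPool object] + [SimpleProxy CachedPool object] + [SimpleProxy CachedPool object]
  take CachedPool:  [CachedPool object] + [CachedPool object] + [CachedPool object]
  take object:  [object] + [object] + [object]
MRO: FancyBlock AsyncQueue RemoteQueue TinyEvent SecureProxy SmartQueue AbstractBlock FastCache SimpleProxy CachedPool object
save is defined in: AbstractBlock, TinyEvent. First along the MRO is TinyEvent.

TinyEvent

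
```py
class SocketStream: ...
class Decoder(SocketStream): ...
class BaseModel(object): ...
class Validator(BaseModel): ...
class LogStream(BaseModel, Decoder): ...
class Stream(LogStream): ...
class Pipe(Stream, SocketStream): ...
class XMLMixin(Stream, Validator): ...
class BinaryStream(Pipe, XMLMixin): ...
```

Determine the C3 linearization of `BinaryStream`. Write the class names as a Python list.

L[BinaryStream] = BinaryStream + merge(L[Pipe], L[XMLMixin], [Pipe XMLMixin])
  take Pipe:  [Pipe Stream LogStream BaseModel Decoder SocketStream object] + [XMLMixin Stream LogStream Validator BaseModel Decoder SocketStream object] + [Pipe XMLMixin]
  take XMLMixin:  [Stream LogStream BaseModel Decoder SocketStream object] + [XMLMixin Stream LogStream Validator BaseModel Decoder SocketStream object] + [XMLMixin]
  take Stream:  [Stream LogStream BaseModel Decoder SocketStream object] + [Stream LogStream Validator BaseModel Decoder SocketStream object]
  take LogStream:  [LogStream BaseModel Decoder SocketStream object] + [LogStream Validator BaseModel Decoder SocketStream object]
  take Validator:  [BaseModel Decoder SocketStream object] + [Validator BaseModel Decoder SocketStream object]
  take BaseModel:  [BaseModel Decoder SocketStream object] + [BaseModel Decoder SocketStream object]
  take Decoder:  [Decoder SocketStream object] + [Decoder SocketStream object]
  take SocketStream:  [SocketStream object] + [SocketStream object]
  take object:  [object] + [object]

[BinaryStream, Pipe, XMLMixin, Stream, LogStream, Validator, BaseModel, Decoder, SocketStream, object]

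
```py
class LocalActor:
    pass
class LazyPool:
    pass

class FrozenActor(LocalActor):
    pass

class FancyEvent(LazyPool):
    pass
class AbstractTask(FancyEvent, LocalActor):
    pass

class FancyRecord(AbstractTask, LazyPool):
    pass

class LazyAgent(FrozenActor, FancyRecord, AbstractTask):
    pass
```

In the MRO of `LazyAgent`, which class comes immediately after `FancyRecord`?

AbstractTask

L[LazyAgent] = LazyAgent + merge(L[FrozenActor], L[FancyRecord], L[AbstractTask], [FrozenActor FancyRecord AbstractTask])
  take FrozenActor:  [FrozenActor LocalActor object] + [FancyRecord AbstractTask FancyEvent LazyPool LocalActor object] + [AbstractTask FancyEvent LazyPool LocalActor object] + [FrozenActor FancyRecord AbstractTask]
  take FancyRecord:  [LocalActor object] + [FancyRecord AbstractTask FancyEvent LazyPool LocalActor object] + [AbstractTask FancyEvent LazyPool LocalActor object] + [FancyRecord AbstractTask]
  take AbstractTask:  [LocalActor object] + [AbstractTask FancyEvent LazyPool LocalActor object] + [AbstractTask FancyEvent LazyPool LocalActor object] + [AbstractTask]
  take FancyEvent:  [LocalActor object] + [FancyEvent LazyPool LocalActor object] + [FancyEvent LazyPool LocalActor object]
  take LazyPool:  [LocalActor object] + [LazyPool LocalActor object] + [LazyPool LocalActor object]
  take LocalActor:  [LocalActor object] + [LocalActor object] + [LocalActor object]
  take object:  [object] + [object] + [object]
MRO: LazyAgent FrozenActor FancyRecord AbstractTask FancyEvent LazyPool LocalActor object
FancyRecord is at position 2; next is AbstractTask.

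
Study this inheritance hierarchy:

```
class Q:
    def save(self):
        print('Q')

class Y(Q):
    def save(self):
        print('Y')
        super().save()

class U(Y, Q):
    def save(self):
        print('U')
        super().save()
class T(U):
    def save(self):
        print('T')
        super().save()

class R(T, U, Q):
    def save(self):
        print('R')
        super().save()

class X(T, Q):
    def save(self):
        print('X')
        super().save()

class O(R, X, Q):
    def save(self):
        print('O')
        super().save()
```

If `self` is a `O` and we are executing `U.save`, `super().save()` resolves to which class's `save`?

L[O] = O + merge(L[R], L[X], L[Q], [R X Q])
  take R:  [R T U Y Q object] + [X T U Y Q object] + [Q object] + [R X Q]
  take X:  [T U Y Q object] + [X T U Y Q object] + [Q object] + [X Q]
  take T:  [T U Y Q object] + [T U Y Q object] + [Q object] + [Q]
  take U:  [U Y Q object] + [U Y Q object] + [Q object] + [Q]
  take Y:  [Y Q object] + [Y Q object] + [Q object] + [Q]
  take Q:  [Q object] + [Q object] + [Q object] + [Q]
  take object:  [object] + [object] + [object]
MRO: O R X T U Y Q object
super() in U.save on a O instance goes to the class after U in O's MRO: Y.

Y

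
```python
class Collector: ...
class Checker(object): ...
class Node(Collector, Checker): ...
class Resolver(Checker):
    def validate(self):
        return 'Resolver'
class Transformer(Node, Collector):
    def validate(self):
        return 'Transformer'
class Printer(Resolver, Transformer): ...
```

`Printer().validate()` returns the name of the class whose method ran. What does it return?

Resolver

L[Printer] = Printer + merge(L[Resolver], L[Transformer], [Resolver Transformer])
  take Resolver:  [Resolver Checker object] + [Transformer Node Collector Checker object] + [Resolver Transformer]
  take Transformer:  [Checker object] + [Transformer Node Collector Checker object] + [Transformer]
  take Node:  [Checker object] + [Node Collector Checker object]
  take Collector:  [Checker object] + [Collector Checker object]
  take Checker:  [Checker object] + [Checker object]
  take object:  [object] + [object]
MRO: Printer Resolver Transformer Node Collector Checker object
validate is defined in: Resolver, Transformer. First along the MRO is Resolver.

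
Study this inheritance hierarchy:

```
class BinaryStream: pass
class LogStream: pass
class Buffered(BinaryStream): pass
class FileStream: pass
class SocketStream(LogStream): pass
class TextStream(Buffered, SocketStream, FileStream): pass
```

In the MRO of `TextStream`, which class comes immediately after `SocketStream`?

L[TextStream] = TextStream + merge(L[Buffered], L[SocketStream], L[FileStream], [Buffered SocketStream FileStream])
  take Buffered:  [Buffered BinaryStream object] + [SocketStream LogStream object] + [FileStream object] + [Buffered SocketStream FileStream]
  take BinaryStream:  [BinaryStream object] + [SocketStream LogStream object] + [FileStream object] + [SocketStream FileStream]
  take SocketStream:  [object] + [SocketStream LogStream object] + [FileStream object] + [SocketStream FileStream]
  take LogStream:  [object] + [LogStream object] + [FileStream object] + [FileStream]
  take FileStream:  [object] + [object] + [FileStream object] + [FileStream]
  take object:  [object] + [object] + [object]
MRO: TextStream Buffered BinaryStream SocketStream LogStream FileStream object
SocketStream is at position 3; next is LogStream.

LogStream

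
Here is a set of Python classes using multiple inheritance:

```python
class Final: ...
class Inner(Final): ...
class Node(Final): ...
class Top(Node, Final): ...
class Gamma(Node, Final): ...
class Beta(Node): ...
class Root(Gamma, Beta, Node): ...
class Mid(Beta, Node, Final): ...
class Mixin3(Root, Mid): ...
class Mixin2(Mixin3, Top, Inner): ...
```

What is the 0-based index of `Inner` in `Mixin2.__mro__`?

8

L[Mixin2] = Mixin2 + merge(L[Mixin3], L[Top], L[Inner], [Mixin3 Top Inner])
  take Mixin3:  [Mixin3 Root Gamma Mid Beta Node Final object] + [Top Node Final object] + [Inner Final object] + [Mixin3 Top Inner]
  take Root:  [Root Gamma Mid Beta Node Final object] + [Top Node Final object] + [Inner Final object] + [Top Inner]
  take Gamma:  [Gamma Mid Beta Node Final object] + [Top Node Final object] + [Inner Final object] + [Top Inner]
  take Mid:  [Mid Beta Node Final object] + [Top Node Final object] + [Inner Final object] + [Top Inner]
  take Beta:  [Beta Node Final object] + [Top Node Final object] + [Inner Final object] + [Top Inner]
  take Top:  [Node Final object] + [Top Node Final object] + [Inner Final object] + [Top Inner]
  take Node:  [Node Final object] + [Node Final object] + [Inner Final object] + [Inner]
  take Inner:  [Final object] + [Final object] + [Inner Final object] + [Inner]
  take Final:  [Final object] + [Final object] + [Final object]
  take object:  [object] + [object] + [object]
MRO: Mixin2 Mixin3 Root Gamma Mid Beta Top Node Inner Final object
Inner sits at index 8.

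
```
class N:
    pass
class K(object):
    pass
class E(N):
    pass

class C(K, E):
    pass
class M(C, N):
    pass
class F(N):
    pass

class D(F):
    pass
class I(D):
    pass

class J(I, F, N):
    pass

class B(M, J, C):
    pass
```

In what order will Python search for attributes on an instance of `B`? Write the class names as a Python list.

L[B] = B + merge(L[M], L[J], L[C], [M J C])
  take M:  [M C K E N object] + [J I D F N object] + [C K E N object] + [M J C]
  take J:  [C K E N object] + [J I D F N object] + [C K E N object] + [J C]
  take C:  [C K E N object] + [I D F N object] + [C K E N object] + [C]
  take K:  [K E N object] + [I D F N object] + [K E N object]
  take E:  [E N object] + [I D F N object] + [E N object]
  take I:  [N object] + [I D F N object] + [N object]
  take D:  [N object] + [D F N object] + [N object]
  take F:  [N object] + [F N object] + [N object]
  take N:  [N object] + [N object] + [N object]
  take object:  [object] + [object] + [object]

[B, M, J, C, K, E, I, D, F, N, object]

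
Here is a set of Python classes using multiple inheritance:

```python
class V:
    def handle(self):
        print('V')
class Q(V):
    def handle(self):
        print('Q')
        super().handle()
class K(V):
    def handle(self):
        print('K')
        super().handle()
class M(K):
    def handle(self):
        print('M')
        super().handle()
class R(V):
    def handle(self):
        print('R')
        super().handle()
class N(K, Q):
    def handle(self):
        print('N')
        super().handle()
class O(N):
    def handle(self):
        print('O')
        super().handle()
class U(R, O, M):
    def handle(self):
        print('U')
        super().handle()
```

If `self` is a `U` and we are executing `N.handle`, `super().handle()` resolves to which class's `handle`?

M

L[U] = U + merge(L[R], L[O], L[M], [R O M])
  take R:  [R V object] + [O N K Q V object] + [M K V object] + [R O M]
  take O:  [V object] + [O N K Q V object] + [M K V object] + [O M]
  take N:  [V object] + [N K Q V object] + [M K V object] + [M]
  take M:  [V object] + [K Q V object] + [M K V object] + [M]
  take K:  [V object] + [K Q V object] + [K V object]
  take Q:  [V object] + [Q V object] + [V object]
  take V:  [V object] + [V object] + [V object]
  take object:  [object] + [object] + [object]
MRO: U R O N M K Q V object
super() in N.handle on a U instance goes to the class after N in U's MRO: M.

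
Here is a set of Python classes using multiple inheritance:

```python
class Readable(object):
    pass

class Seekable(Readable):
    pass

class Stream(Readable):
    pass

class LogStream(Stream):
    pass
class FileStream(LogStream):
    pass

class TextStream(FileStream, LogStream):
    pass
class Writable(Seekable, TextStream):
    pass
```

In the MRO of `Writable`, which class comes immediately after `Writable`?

L[Writable] = Writable + merge(L[Seekable], L[TextStream], [Seekable TextStream])
  take Seekable:  [Seekable Readable object] + [TextStream FileStream LogStream Stream Readable object] + [Seekable TextStream]
  take TextStream:  [Readable object] + [TextStream FileStream LogStream Stream Readable object] + [TextStream]
  take FileStream:  [Readable object] + [FileStream LogStream Stream Readable object]
  take LogStream:  [Readable object] + [LogStream Stream Readable object]
  take Stream:  [Readable object] + [Stream Readable object]
  take Readable:  [Readable object] + [Readable object]
  take object:  [object] + [object]
MRO: Writable Seekable TextStream FileStream LogStream Stream Readable object
Writable is at position 0; next is Seekable.

Seekable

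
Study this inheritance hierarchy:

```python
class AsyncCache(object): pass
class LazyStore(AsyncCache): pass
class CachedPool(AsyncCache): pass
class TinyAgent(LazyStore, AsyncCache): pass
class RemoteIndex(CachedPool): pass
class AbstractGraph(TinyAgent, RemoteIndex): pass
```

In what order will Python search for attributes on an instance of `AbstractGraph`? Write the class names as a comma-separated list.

L[AbstractGraph] = AbstractGraph + merge(L[TinyAgent], L[RemoteIndex], [TinyAgent RemoteIndex])
  take TinyAgent:  [TinyAgent LazyStore AsyncCache object] + [RemoteIndex CachedPool AsyncCache object] + [TinyAgent RemoteIndex]
  take LazyStore:  [LazyStore AsyncCache object] + [RemoteIndex CachedPool AsyncCache object] + [RemoteIndex]
  take RemoteIndex:  [AsyncCache object] + [RemoteIndex CachedPool AsyncCache object] + [RemoteIndex]
  take CachedPool:  [AsyncCache object] + [CachedPool AsyncCache object]
  take AsyncCache:  [AsyncCache object] + [AsyncCache object]
  take object:  [object] + [object]

AbstractGraph, TinyAgent, LazyStore, RemoteIndex, CachedPool, AsyncCache, object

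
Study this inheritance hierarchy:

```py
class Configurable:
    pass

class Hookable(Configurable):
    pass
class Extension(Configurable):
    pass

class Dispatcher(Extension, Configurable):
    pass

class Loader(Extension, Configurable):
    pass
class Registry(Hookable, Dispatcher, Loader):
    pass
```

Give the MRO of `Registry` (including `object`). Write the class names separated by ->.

Registry -> Hookable -> Dispatcher -> Loader -> Extension -> Configurable -> object

L[Registry] = Registry + merge(L[Hookable], L[Dispatcher], L[Loader], [Hookable Dispatcher Loader])
  take Hookable:  [Hookable Configurable object] + [Dispatcher Extension Configurable object] + [Loader Extension Configurable object] + [Hookable Dispatcher Loader]
  take Dispatcher:  [Configurable object] + [Dispatcher Extension Configurable object] + [Loader Extension Configurable object] + [Dispatcher Loader]
  take Loader:  [Configurable object] + [Extension Configurable object] + [Loader Extension Configurable object] + [Loader]
  take Extension:  [Configurable object] + [Extension Configurable object] + [Extension Configurable object]
  take Configurable:  [Configurable object] + [Configurable object] + [Configurable object]
  take object:  [object] + [object] + [object]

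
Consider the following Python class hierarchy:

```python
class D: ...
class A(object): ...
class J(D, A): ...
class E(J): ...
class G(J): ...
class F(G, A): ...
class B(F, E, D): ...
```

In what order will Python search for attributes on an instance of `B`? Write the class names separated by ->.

L[B] = B + merge(L[F], L[E], L[D], [F E D])
  take F:  [F G J D A object] + [E J D A object] + [D object] + [F E D]
  take G:  [G J D A object] + [E J D A object] + [D object] + [E D]
  take E:  [J D A object] + [E J D A object] + [D object] + [E D]
  take J:  [J D A object] + [J D A object] + [D object] + [D]
  take D:  [D A object] + [D A object] + [D object] + [D]
  take A:  [A object] + [A object] + [object]
  take object:  [object] + [object] + [object]

B -> F -> G -> E -> J -> D -> A -> object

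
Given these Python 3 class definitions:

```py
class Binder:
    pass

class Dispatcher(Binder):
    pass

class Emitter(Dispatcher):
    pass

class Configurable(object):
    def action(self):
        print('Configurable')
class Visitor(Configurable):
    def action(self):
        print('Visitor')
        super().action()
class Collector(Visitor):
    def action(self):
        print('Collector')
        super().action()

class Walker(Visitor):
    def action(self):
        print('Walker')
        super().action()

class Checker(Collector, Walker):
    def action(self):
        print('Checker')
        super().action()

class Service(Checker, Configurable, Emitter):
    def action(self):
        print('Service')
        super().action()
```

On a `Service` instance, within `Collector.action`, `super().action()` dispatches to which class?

Walker

L[Service] = Service + merge(L[Checker], L[Configurable], L[Emitter], [Checker Configurable Emitter])
  take Checker:  [Checker Collector Walker Visitor Configurable object] + [Configurable object] + [Emitter Dispatcher Binder object] + [Checker Configurable Emitter]
  take Collector:  [Collector Walker Visitor Configurable object] + [Configurable object] + [Emitter Dispatcher Binder object] + [Configurable Emitter]
  take Walker:  [Walker Visitor Configurable object] + [Configurable object] + [Emitter Dispatcher Binder object] + [Configurable Emitter]
  take Visitor:  [Visitor Configurable object] + [Configurable object] + [Emitter Dispatcher Binder object] + [Configurable Emitter]
  take Configurable:  [Configurable object] + [Configurable object] + [Emitter Dispatcher Binder object] + [Configurable Emitter]
  take Emitter:  [object] + [object] + [Emitter Dispatcher Binder object] + [Emitter]
  take Dispatcher:  [object] + [object] + [Dispatcher Binder object]
  take Binder:  [object] + [object] + [Binder object]
  take object:  [object] + [object] + [object]
MRO: Service Checker Collector Walker Visitor Configurable Emitter Dispatcher Binder object
super() in Collector.action on a Service instance goes to the class after Collector in Service's MRO: Walker.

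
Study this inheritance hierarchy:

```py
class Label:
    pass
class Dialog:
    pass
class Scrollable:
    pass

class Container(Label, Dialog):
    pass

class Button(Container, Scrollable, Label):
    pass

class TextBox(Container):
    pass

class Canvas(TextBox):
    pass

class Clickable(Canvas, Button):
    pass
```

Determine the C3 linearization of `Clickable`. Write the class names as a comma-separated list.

L[Clickable] = Clickable + merge(L[Canvas], L[Button], [Canvas Button])
  take Canvas:  [Canvas TextBox Container Label Dialog object] + [Button Container Scrollable Label Dialog object] + [Canvas Button]
  take TextBox:  [TextBox Container Label Dialog object] + [Button Container Scrollable Label Dialog object] + [Button]
  take Button:  [Container Label Dialog object] + [Button Container Scrollable Label Dialog object] + [Button]
  take Container:  [Container Label Dialog object] + [Container Scrollable Label Dialog object]
  take Scrollable:  [Label Dialog object] + [Scrollable Label Dialog object]
  take Label:  [Label Dialog object] + [Label Dialog object]
  take Dialog:  [Dialog object] + [Dialog object]
  take object:  [object] + [object]

Clickable, Canvas, TextBox, Button, Container, Scrollable, Label, Dialog, object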